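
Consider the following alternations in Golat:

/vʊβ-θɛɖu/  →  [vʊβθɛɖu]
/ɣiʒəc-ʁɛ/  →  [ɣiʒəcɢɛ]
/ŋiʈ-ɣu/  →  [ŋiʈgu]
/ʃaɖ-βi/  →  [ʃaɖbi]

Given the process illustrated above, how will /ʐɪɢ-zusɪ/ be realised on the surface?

The data show progressive manner assimilation: /ʁ/ → [ɢ] after /c/; /ɣ/ → [g] after /ʈ/; /β/ → [b] after /ɖ/. In each pair only manner changes, matching the preceding consonant, while place and voice stay constant.
No alternation appears in [vʊβθɛɖu]: there the adjacent consonants already agree in manner (/θ/ and /β/ are both fricatives), so this form is consistent with the same rule.
The rule targets /z/ (voiced alveolar fricative), which sits after the trigger /ɢ/ (stop).
A voiced alveolar stop is [d], so the surface segment is [d].

[ʐɪɢdusɪ]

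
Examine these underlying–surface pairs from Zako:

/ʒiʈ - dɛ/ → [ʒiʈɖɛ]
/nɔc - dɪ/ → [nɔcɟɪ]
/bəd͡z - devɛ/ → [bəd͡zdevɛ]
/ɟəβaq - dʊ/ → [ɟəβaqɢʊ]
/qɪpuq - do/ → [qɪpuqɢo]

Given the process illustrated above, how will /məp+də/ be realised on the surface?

The data show progressive place assimilation: /d/ → [ɖ] after /ʈ/; /d/ → [ɟ] after /c/; /d/ → [ɢ] after /q/. In each pair only place changes, matching the preceding consonant, while manner and voice stay constant.
Nothing changes in [bəd͡zdevɛ]: there the adjacent consonants already agree in place (/d/ and /d͡z/ are both alveolar), so this form is consistent with the same rule.
The rule targets /d/ (voiced alveolar stop), which sits after the trigger /p/ (bilabial).
Changing only its place to bilabial gives [b] — the voiced bilabial stop.

[məpbə]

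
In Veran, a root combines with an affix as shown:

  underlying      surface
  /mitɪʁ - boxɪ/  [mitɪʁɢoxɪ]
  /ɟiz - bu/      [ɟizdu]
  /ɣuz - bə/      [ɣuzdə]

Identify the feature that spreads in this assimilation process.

Underlying /b/ is realised as [ɢ] next to /ʁ/; /ʁ/ itself does not change.
The change bilabial → uvular matches the place of the preceding /ʁ/, identifying this as place assimilation.
The same holds elsewhere in the data: /b/ → [d] after /z/ (bilabial → alveolar, matching alveolar) — only place changes, and always toward the preceding segment.

place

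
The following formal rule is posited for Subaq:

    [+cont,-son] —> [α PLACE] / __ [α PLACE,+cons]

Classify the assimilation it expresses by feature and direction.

regressive place assimilation

The rule copies the place features (abbreviated [PLACE]) from the environment onto the target, so the assimilating feature is place.
Since the environment is written after the underscore, the trigger follows the target; the direction is regressive.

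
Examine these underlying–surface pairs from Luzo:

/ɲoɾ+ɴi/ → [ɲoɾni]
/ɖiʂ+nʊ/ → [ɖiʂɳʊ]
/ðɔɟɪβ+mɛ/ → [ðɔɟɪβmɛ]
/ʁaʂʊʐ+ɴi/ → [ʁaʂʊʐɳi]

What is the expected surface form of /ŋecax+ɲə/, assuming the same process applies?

The data show progressive place assimilation: /ɴ/ → [n] after /ɾ/; /n/ → [ɳ] after /ʂ/; /ɴ/ → [ɳ] after /ʐ/. In each pair only place changes, matching the preceding consonant, while manner and voice stay constant.
No alternation appears in [ðɔɟɪβmɛ]: there the adjacent consonants already agree in place (/m/ and /β/ are both bilabial), so this form is consistent with the same rule.
The rule targets /ɲ/ (voiced palatal nasal), which sits after the trigger /x/ (velar).
Changing only its place to velar gives [ŋ] — the voiced velar nasal.

[ŋecaxŋə]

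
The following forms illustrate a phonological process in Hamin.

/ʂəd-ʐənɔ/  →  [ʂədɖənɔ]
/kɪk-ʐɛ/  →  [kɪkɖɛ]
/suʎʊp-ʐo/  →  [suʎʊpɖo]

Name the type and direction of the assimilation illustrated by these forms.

Comparing underlying and surface forms, /ʐ/ → [ɖ] is the alternation; the neighbouring /d/ is constant.
The change fricative → stop matches the manner of the preceding /d/, identifying this as manner assimilation.
Place and voice are unchanged, so the assimilation is partial, not total.
The other alternating forms pattern the same way: /ʐ/ → [ɖ] after /k/ (fricative → stop, matching a stop); /ʐ/ → [ɖ] after /p/ (fricative → stop, matching a stop) — only manner changes, and always toward the preceding segment.
The trigger is the preceding segment, so the direction is progressive (perseverative).

progressive manner assimilation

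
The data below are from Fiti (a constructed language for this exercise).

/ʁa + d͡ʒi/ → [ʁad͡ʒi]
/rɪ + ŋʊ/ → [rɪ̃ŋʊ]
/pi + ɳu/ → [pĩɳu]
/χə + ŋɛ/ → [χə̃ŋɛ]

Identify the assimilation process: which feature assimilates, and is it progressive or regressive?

regressive nasality assimilation (vowel nasalisation)

The vowel /ɪ/ surfaces as nasalised [ɪ̃] next to the following nasal /ŋ/ — it has acquired the [+nasal] feature of its neighbour.
The other forms show the same pattern: /i/ → [ĩ] before /ɳ/; /ə/ → [ə̃] before /ŋ/ — each time a vowel is nasalised next to a following nasal.
No change occurs in [ʁad͡ʒi] because the vowel at the boundary is adjacent to an oral consonant, not a nasal (/a/ next to /d͡ʒ/).
Because the conditioning nasal is to the right of the vowel that changes, the process is regressive (anticipatory).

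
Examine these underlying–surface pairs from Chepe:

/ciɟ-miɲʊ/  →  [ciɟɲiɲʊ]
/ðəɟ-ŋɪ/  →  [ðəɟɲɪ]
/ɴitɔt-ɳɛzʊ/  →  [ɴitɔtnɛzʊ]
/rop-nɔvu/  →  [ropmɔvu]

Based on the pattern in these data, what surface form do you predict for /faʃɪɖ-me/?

The data show progressive place assimilation: /m/ → [ɲ] after /ɟ/; /ŋ/ → [ɲ] after /ɟ/; /ɳ/ → [n] after /t/; /n/ → [m] after /p/. In each pair only place changes, matching the preceding consonant, while manner and voice stay constant.
/m/ is a voiced bilabial nasal. The preceding trigger /ɖ/ is retroflex, so /m/ must become retroflex as well.
A voiced retroflex nasal is [ɳ], so the surface segment is [ɳ].

[faʃɪɖɳe]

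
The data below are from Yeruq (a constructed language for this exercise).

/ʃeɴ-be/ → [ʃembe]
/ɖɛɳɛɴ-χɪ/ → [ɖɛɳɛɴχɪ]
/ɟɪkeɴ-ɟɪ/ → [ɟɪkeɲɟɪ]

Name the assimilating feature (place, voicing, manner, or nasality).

place

Underlying /ɴ/ is realised as [m] next to /b/; /b/ itself does not change.
The change uvular → bilabial matches the place of the following /b/, identifying this as place assimilation.
The same holds elsewhere in the data: /ɴ/ → [ɲ] before /ɟ/ (uvular → palatal, matching palatal) — only place changes, and always toward the following segment.
No alternation appears in [ɖɛɳɛɴχɪ]: there the adjacent consonants already agree in place (/ɴ/ and /χ/ are both uvular), so this form is consistent with the same rule.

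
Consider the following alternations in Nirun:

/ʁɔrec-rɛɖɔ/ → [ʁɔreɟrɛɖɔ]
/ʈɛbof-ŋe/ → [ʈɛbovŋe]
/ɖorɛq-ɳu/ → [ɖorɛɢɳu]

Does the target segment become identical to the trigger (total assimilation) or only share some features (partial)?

partial assimilation

Underlying /c/ is realised as [ɟ] next to /r/; /r/ itself does not change.
/c/ is voiceless while /r/ is voiced; the output [ɟ] is voiced, matching the trigger — so the feature that spreads is voicing.
Place and manner are unchanged, so the assimilation is partial, not total.
Checking the remaining alternations: /f/ → [v] before /ŋ/ (voiceless → voiced, matching voiced); /q/ → [ɢ] before /ɳ/ (voiceless → voiced, matching voiced) — only voicing changes, and always toward the following segment.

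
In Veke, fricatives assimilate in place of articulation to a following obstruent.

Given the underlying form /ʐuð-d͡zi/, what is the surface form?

[ʐuzd͡zi]

/ð/ is a voiced dental fricative. The following trigger /d͡z/ is alveolar, so /ð/ must become alveolar as well.
A voiced alveolar fricative is [z], so the surface segment is [z].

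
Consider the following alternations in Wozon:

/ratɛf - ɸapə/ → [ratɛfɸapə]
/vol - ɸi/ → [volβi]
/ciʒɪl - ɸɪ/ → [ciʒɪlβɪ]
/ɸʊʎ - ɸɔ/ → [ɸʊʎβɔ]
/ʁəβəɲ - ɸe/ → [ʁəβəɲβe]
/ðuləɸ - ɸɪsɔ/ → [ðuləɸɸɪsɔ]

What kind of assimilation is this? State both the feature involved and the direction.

The segment that alternates is /ɸ/, which surfaces as [β] when adjacent to /l/.
/ɸ/ is voiceless while /l/ is voiced; the output [β] is voiced, matching the trigger — so the feature that spreads is voicing.
Place and manner are unchanged, so the assimilation is partial, not total.
Checking the remaining alternations: /ɸ/ → [β] after /ʎ/ (voiceless → voiced, matching voiced); /ɸ/ → [β] after /ɲ/ (voiceless → voiced, matching voiced) — only voicing changes, and always toward the preceding segment.
Nothing changes in [ratɛfɸapə], [ðuləɸɸɪsɔ]: there the adjacent consonants already agree in voicing (/ɸ/ and /f/ are both voiceless; /ɸ/ and /ɸ/ are both voiceless), so these forms are consistent with the same rule.
Since the segment that changes follows the conditioning segment, the assimilation is progressive.

progressive voicing assimilation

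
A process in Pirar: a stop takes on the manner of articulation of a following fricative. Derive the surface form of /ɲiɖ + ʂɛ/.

The rule targets /ɖ/ (voiced retroflex stop), which sits before the trigger /ʂ/ (fricative).
The voiced retroflex fricative is [ʐ], so /ɖ/ → [ʐ].

[ɲiʐʂɛ]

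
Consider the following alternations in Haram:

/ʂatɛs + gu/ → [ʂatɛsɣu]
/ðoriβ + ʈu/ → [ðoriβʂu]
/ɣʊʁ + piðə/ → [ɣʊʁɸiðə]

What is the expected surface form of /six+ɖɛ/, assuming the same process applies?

[sixʐɛ]

The data show progressive manner assimilation: /g/ → [ɣ] after /s/; /ʈ/ → [ʂ] after /β/; /p/ → [ɸ] after /ʁ/. In each pair only manner changes, matching the preceding consonant, while place and voice stay constant.
/ɖ/ is a voiced retroflex stop. The preceding trigger /x/ is a fricative, so /ɖ/ must become a fricative as well.
Changing only its manner to fricative gives [ʐ] — the voiced retroflex fricative.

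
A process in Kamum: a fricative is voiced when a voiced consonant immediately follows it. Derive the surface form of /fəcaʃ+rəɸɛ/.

[fəcaʒrəɸɛ]

The rule targets /ʃ/ (voiceless postalveolar fricative), which sits before the trigger /r/ (voiced).
The voiced postalveolar fricative is [ʒ], so /ʃ/ → [ʒ].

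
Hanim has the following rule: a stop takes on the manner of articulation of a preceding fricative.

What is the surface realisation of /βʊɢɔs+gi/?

[βʊɢɔsɣi]

/g/ is a voiced velar stop. The preceding trigger /s/ is a fricative, so /g/ must become a fricative as well.
Changing only its manner to fricative gives [ɣ] — the voiced velar fricative.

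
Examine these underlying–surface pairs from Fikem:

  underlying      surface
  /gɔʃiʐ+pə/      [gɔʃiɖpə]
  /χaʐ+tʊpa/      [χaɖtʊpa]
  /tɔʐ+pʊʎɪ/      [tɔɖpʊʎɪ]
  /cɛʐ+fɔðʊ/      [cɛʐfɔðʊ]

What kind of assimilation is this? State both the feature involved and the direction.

regressive manner assimilation

The segment that alternates is /ʐ/, which surfaces as [ɖ] when adjacent to /p/.
/ʐ/ is a fricative while /p/ is a stop; the output [ɖ] is a stop, matching the trigger — so the feature that spreads is manner.
Place and voice are unchanged, so the assimilation is partial, not total.
Checking the remaining alternation: /ʐ/ → [ɖ] before /t/ (fricative → stop, matching a stop) — only manner changes, and always toward the following segment.
Nothing changes in [cɛʐfɔðʊ]: there the adjacent consonants already agree in manner (/ʐ/ and /f/ are both fricatives), so this form is consistent with the same rule.
Since the segment that changes precedes the conditioning segment, the assimilation is regressive.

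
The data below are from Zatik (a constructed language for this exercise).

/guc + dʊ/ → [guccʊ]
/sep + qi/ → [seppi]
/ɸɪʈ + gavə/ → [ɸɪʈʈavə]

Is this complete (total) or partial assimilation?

total assimilation

The segment that alternates is /d/, which surfaces as [c] when adjacent to /c/.
The output [c] is identical to the trigger /c/ — every feature (place, manner, voicing) has been copied — so this is total assimilation.
The remaining alternations confirm this: /q/ → [p] after /p/; /g/ → [ʈ] after /ʈ/ — in each case the output is a copy of the preceding consonant.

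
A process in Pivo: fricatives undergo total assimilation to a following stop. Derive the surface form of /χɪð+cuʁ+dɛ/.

/ð/ is the segment targeted by the rule; it sits immediately before /c/, so it assimilates completely and surfaces as [c].
At the second juncture, /ʁ/ likewise becomes [d] adjacent to /d/.

[χɪccuddɛ]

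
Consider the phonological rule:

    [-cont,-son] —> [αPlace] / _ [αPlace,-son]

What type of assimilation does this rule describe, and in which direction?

The shared variable α links the value of the place features (abbreviated [Place]) on the target to the same value on the neighbouring segment, so place is the feature that assimilates.
The conditioning segment sits to the right of the focus bar, meaning the trigger follows the segment that changes — regressive assimilation.

regressive place assimilation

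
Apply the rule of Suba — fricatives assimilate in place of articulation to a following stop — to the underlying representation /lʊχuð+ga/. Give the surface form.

/ð/ is a voiced dental fricative. The following trigger /g/ is velar, so /ð/ must become velar as well.
The voiced velar fricative is [ɣ], so /ð/ → [ɣ].

[lʊχuɣga]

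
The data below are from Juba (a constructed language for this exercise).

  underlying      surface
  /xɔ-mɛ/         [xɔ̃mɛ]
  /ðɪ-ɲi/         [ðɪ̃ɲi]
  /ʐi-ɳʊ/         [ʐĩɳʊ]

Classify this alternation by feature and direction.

regressive nasality assimilation (vowel nasalisation)

The vowel /ɔ/ surfaces as nasalised [ɔ̃] next to the following nasal /m/ — it has acquired the [+nasal] feature of its neighbour.
The other forms show the same pattern: /ɪ/ → [ɪ̃] before /ɲ/; /i/ → [ĩ] before /ɳ/ — each time a vowel is nasalised next to a following nasal.
Because the conditioning nasal is to the right of the vowel that changes, the process is regressive (anticipatory).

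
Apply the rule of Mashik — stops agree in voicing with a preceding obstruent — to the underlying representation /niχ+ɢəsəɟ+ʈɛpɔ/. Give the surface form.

/ɢ/ is a voiced uvular stop. The preceding trigger /χ/ is voiceless, so /ɢ/ must become voiceless as well.
A voiceless uvular stop is [q], so the surface segment is [q].
The same rule applies at the second boundary: /ʈ/ → [ɖ] next to /ɟ/.

[niχqəsəɟɖɛpɔ]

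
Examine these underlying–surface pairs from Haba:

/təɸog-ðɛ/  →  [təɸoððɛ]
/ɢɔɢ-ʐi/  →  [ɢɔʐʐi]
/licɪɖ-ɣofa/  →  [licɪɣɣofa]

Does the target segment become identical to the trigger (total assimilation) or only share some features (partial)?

Underlying /g/ is realised as [ð] next to /ð/; /ð/ itself does not change.
The output [ð] is identical to the trigger /ð/ — every feature (place, manner, voicing) has been copied — so this is total assimilation.
The other forms behave the same way: /ɢ/ → [ʐ] before /ʐ/; /ɖ/ → [ɣ] before /ɣ/ — in each case the output is a copy of the following consonant.

total assimilation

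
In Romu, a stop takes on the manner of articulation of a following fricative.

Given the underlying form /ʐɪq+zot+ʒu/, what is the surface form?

[ʐɪχzosʒu]

/q/ is a voiceless uvular stop. The following trigger /z/ is a fricative, so /q/ must become a fricative as well.
A voiceless uvular fricative is [χ], so the surface segment is [χ].
At the second juncture, /t/ likewise becomes [s] adjacent to /ʒ/.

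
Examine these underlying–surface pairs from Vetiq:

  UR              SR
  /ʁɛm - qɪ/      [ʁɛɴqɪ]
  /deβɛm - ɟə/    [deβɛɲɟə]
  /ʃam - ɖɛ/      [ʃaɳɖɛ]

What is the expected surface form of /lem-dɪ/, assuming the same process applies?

The data show regressive place assimilation: /m/ → [ɴ] before /q/; /m/ → [ɲ] before /ɟ/; /m/ → [ɳ] before /ɖ/. In each pair only place changes, matching the following consonant, while manner and voice stay constant.
The rule targets /m/ (voiced bilabial nasal), which sits before the trigger /d/ (alveolar).
The voiced alveolar nasal is [n], so /m/ → [n].

[lendɪ]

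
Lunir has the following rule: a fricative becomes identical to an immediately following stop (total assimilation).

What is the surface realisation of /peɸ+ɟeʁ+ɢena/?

[peɟɟeɢɢena]

/ɸ/ is the segment targeted by the rule; it sits immediately before /ɟ/, so it assimilates completely and surfaces as [ɟ].
The same rule applies at the second boundary: /ʁ/ → [ɢ] next to /ɢ/.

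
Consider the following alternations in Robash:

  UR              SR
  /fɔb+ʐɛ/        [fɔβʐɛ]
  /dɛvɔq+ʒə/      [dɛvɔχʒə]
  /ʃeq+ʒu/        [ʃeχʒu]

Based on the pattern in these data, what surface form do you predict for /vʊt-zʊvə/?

The data show regressive manner assimilation: /b/ → [β] before /ʐ/; /q/ → [χ] before /ʒ/. In each pair only manner changes, matching the following consonant, while place and voice stay constant.
The rule targets /t/ (voiceless alveolar stop), which sits before the trigger /z/ (fricative).
Changing only its manner to fricative gives [s] — the voiceless alveolar fricative.

[vʊszʊvə]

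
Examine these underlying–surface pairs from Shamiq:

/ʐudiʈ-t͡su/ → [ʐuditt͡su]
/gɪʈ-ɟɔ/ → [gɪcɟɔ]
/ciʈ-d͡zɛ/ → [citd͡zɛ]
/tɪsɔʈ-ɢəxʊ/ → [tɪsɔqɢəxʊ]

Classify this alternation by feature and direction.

Underlying /ʈ/ is realised as [t] next to /t͡s/; /t͡s/ itself does not change.
/ʈ/ is retroflex while /t͡s/ is alveolar; the output [t] is alveolar, matching the trigger — so the feature that spreads is place.
Manner and voice are unchanged, so the assimilation is partial, not total.
The same holds elsewhere in the data: /ʈ/ → [c] before /ɟ/ (retroflex → palatal, matching palatal); /ʈ/ → [t] before /d͡z/ (retroflex → alveolar, matching alveolar); /ʈ/ → [q] before /ɢ/ (retroflex → uvular, matching uvular) — only place changes, and always toward the following segment.
The trigger is the following segment, so the direction is regressive (anticipatory).

regressive place assimilation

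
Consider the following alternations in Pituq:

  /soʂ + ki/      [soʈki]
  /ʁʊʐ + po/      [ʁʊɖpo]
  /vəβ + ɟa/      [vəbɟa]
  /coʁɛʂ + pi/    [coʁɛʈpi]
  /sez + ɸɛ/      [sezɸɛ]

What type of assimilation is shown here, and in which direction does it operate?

The segment that alternates is /ʂ/, which surfaces as [ʈ] when adjacent to /k/.
The change fricative → stop matches the manner of the following /k/, identifying this as manner assimilation.
Place and voice are unchanged, so the assimilation is partial, not total.
Checking the remaining alternations: /ʐ/ → [ɖ] before /p/ (fricative → stop, matching a stop); /β/ → [b] before /ɟ/ (fricative → stop, matching a stop); /ʂ/ → [ʈ] before /p/ (fricative → stop, matching a stop) — only manner changes, and always toward the following segment.
Nothing changes in [sezɸɛ]: there the adjacent consonants already agree in manner (/z/ and /ɸ/ are both fricatives), so this form is consistent with the same rule.
Since the segment that changes precedes the conditioning segment, the assimilation is regressive.

regressive manner assimilation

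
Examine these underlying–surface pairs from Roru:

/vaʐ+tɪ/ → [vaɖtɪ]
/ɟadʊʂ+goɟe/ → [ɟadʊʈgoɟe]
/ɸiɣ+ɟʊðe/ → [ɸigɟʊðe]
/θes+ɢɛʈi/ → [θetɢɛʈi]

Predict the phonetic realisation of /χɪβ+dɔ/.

[χɪbdɔ]

The data show regressive manner assimilation: /ʐ/ → [ɖ] before /t/; /ʂ/ → [ʈ] before /g/; /ɣ/ → [g] before /ɟ/; /s/ → [t] before /ɢ/. In each pair only manner changes, matching the following consonant, while place and voice stay constant.
/β/ is a voiced bilabial fricative. The following trigger /d/ is a stop, so /β/ must become a stop as well.
The voiced bilabial stop is [b], so /β/ → [b].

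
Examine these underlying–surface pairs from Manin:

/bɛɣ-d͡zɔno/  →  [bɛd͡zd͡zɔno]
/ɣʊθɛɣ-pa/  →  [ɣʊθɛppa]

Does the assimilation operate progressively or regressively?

regressive

The segment that alternates is /ɣ/, which surfaces as [d͡z] when adjacent to /d͡z/.
The output [d͡z] is identical to the trigger /d͡z/ — every feature (place, manner, voicing) has been copied — so this is total assimilation.
The other form behaves the same way: /ɣ/ → [p] before /p/ — in each case the output is a copy of the following consonant.
Since the segment that changes precedes the conditioning segment, the assimilation is regressive.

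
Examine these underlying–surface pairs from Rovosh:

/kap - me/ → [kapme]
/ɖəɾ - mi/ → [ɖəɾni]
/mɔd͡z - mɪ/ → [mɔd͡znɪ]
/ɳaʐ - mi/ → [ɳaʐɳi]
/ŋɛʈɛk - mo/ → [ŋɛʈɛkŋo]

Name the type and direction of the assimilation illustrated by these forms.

The segment that alternates is /m/, which surfaces as [n] when adjacent to /ɾ/.
The change bilabial → alveolar matches the place of the preceding /ɾ/, identifying this as place assimilation.
Manner and voice are unchanged, so the assimilation is partial, not total.
The other alternating forms pattern the same way: /m/ → [n] after /d͡z/ (bilabial → alveolar, matching alveolar); /m/ → [ɳ] after /ʐ/ (bilabial → retroflex, matching retroflex); /m/ → [ŋ] after /k/ (bilabial → velar, matching velar) — only place changes, and always toward the preceding segment.
Nothing changes in [kapme]: there the adjacent consonants already agree in place (/m/ and /p/ are both bilabial), so this form is consistent with the same rule.
The trigger is the preceding segment, so the direction is progressive (perseverative).

progressive place assimilation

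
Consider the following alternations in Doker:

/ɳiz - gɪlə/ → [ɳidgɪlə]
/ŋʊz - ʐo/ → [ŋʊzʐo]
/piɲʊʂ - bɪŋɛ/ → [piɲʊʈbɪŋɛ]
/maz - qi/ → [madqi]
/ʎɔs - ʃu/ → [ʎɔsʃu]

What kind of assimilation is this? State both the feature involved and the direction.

Underlying /z/ is realised as [d] next to /g/; /g/ itself does not change.
The change fricative → stop matches the manner of the following /g/, identifying this as manner assimilation.
Place and voice are unchanged, so the assimilation is partial, not total.
Checking the remaining alternations: /ʂ/ → [ʈ] before /b/ (fricative → stop, matching a stop); /z/ → [d] before /q/ (fricative → stop, matching a stop) — only manner changes, and always toward the following segment.
Nothing changes in [ŋʊzʐo], [ʎɔsʃu]: there the adjacent consonants already agree in manner (/z/ and /ʐ/ are both fricatives; /s/ and /ʃ/ are both fricatives), so these forms are consistent with the same rule.
The trigger is the following segment, so the direction is regressive (anticipatory).

regressive manner assimilation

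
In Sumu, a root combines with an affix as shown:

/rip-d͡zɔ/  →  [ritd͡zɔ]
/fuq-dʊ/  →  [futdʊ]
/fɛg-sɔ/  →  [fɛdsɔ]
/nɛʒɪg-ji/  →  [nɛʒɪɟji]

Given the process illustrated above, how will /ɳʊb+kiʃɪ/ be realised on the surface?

[ɳʊgkiʃɪ]

The data show regressive place assimilation: /p/ → [t] before /d͡z/; /q/ → [t] before /d/; /g/ → [d] before /s/; /g/ → [ɟ] before /j/. In each pair only place changes, matching the following consonant, while manner and voice stay constant.
/b/ is a voiced bilabial stop. The following trigger /k/ is velar, so /b/ must become velar as well.
A voiced velar stop is [g], so the surface segment is [g].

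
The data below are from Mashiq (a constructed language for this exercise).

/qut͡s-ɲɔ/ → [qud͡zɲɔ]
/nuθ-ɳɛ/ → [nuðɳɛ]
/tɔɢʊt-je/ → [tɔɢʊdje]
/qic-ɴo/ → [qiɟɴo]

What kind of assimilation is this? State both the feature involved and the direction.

The segment that alternates is /t͡s/, which surfaces as [d͡z] when adjacent to /ɲ/.
The change voiceless → voiced matches the voicing of the following /ɲ/, identifying this as voicing assimilation.
Place and manner are unchanged, so the assimilation is partial, not total.
The same holds elsewhere in the data: /θ/ → [ð] before /ɳ/ (voiceless → voiced, matching voiced); /t/ → [d] before /j/ (voiceless → voiced, matching voiced); /c/ → [ɟ] before /ɴ/ (voiceless → voiced, matching voiced) — only voicing changes, and always toward the following segment.
Since the segment that changes precedes the conditioning segment, the assimilation is regressive.

regressive voicing assimilation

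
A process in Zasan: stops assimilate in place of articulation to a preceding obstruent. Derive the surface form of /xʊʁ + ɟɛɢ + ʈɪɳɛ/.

/ɟ/ is a voiced palatal stop. The preceding trigger /ʁ/ is uvular, so /ɟ/ must become uvular as well.
The voiced uvular stop is [ɢ], so /ɟ/ → [ɢ].
At the second juncture, /ʈ/ likewise becomes [q] adjacent to /ɢ/.

[xʊʁɢɛɢqɪɳɛ]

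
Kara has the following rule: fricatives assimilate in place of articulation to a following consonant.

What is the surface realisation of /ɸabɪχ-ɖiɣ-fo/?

/χ/ is a voiceless uvular fricative. The following trigger /ɖ/ is retroflex, so /χ/ must become retroflex as well.
A voiceless retroflex fricative is [ʂ], so the surface segment is [ʂ].
The same rule applies at the second boundary: /ɣ/ → [v] next to /f/.

[ɸabɪʂɖivfo]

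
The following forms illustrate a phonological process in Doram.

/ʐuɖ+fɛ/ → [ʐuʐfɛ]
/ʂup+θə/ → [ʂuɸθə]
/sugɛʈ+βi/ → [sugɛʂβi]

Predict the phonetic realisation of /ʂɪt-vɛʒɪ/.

[ʂɪsvɛʒɪ]

The data show regressive manner assimilation: /ɖ/ → [ʐ] before /f/; /p/ → [ɸ] before /θ/; /ʈ/ → [ʂ] before /β/. In each pair only manner changes, matching the following consonant, while place and voice stay constant.
The rule targets /t/ (voiceless alveolar stop), which sits before the trigger /v/ (fricative).
The voiceless alveolar fricative is [s], so /t/ → [s].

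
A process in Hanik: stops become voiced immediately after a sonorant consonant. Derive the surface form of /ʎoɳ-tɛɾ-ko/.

The rule targets /t/ (voiceless alveolar stop), which sits after the trigger /ɳ/ (voiced).
The voiced alveolar stop is [d], so /t/ → [d].
At the second juncture, /k/ likewise becomes [g] adjacent to /ɾ/.

[ʎoɳdɛɾgo]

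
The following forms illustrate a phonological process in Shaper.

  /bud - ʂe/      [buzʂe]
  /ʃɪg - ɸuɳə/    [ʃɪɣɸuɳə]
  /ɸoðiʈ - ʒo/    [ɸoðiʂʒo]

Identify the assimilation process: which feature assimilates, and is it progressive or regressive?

regressive manner assimilation

The segment that alternates is /d/, which surfaces as [z] when adjacent to /ʂ/.
The change stop → fricative matches the manner of the following /ʂ/, identifying this as manner assimilation.
Place and voice are unchanged, so the assimilation is partial, not total.
Checking the remaining alternations: /g/ → [ɣ] before /ɸ/ (stop → fricative, matching a fricative); /ʈ/ → [ʂ] before /ʒ/ (stop → fricative, matching a fricative) — only manner changes, and always toward the following segment.
Since the segment that changes precedes the conditioning segment, the assimilation is regressive.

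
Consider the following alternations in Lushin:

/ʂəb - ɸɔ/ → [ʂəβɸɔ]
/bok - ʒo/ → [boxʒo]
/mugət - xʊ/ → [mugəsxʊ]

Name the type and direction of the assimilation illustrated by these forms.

regressive manner assimilation

The segment that alternates is /b/, which surfaces as [β] when adjacent to /ɸ/.
/b/ is a stop while /ɸ/ is a fricative; the output [β] is a fricative, matching the trigger — so the feature that spreads is manner.
Place and voice are unchanged, so the assimilation is partial, not total.
The same holds elsewhere in the data: /k/ → [x] before /ʒ/ (stop → fricative, matching a fricative); /t/ → [s] before /x/ (stop → fricative, matching a fricative) — only manner changes, and always toward the following segment.
The trigger is the following segment, so the direction is regressive (anticipatory).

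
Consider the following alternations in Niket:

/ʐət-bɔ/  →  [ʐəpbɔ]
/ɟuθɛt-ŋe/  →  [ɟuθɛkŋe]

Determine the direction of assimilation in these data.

regressive

Underlying /t/ is realised as [p] next to /b/; /b/ itself does not change.
The change alveolar → bilabial matches the place of the following /b/, identifying this as place assimilation.
Checking the remaining alternation: /t/ → [k] before /ŋ/ (alveolar → velar, matching velar) — only place changes, and always toward the following segment.
The trigger is the following segment, so the direction is regressive (anticipatory).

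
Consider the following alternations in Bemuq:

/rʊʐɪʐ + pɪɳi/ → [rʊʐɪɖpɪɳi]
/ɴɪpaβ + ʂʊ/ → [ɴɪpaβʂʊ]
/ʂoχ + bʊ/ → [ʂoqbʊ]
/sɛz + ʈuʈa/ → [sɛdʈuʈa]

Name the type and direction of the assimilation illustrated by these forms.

Comparing underlying and surface forms, /ʐ/ → [ɖ] is the alternation; the neighbouring /p/ is constant.
/ʐ/ is a fricative while /p/ is a stop; the output [ɖ] is a stop, matching the trigger — so the feature that spreads is manner.
Place and voice are unchanged, so the assimilation is partial, not total.
The other alternating forms pattern the same way: /χ/ → [q] before /b/ (fricative → stop, matching a stop); /z/ → [d] before /ʈ/ (fricative → stop, matching a stop) — only manner changes, and always toward the following segment.
No alternation appears in [ɴɪpaβʂʊ]: there the adjacent consonants already agree in manner (/β/ and /ʂ/ are both fricatives), so this form is consistent with the same rule.
The trigger is the following segment, so the direction is regressive (anticipatory).

regressive manner assimilation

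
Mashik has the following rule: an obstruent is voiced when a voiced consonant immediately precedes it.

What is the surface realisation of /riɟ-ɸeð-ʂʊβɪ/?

[riɟβeðʐʊβɪ]

/ɸ/ is a voiceless bilabial fricative. The preceding trigger /ɟ/ is voiced, so /ɸ/ must become voiced as well.
A voiced bilabial fricative is [β], so the surface segment is [β].
At the second juncture, /ʂ/ likewise becomes [ʐ] adjacent to /ð/.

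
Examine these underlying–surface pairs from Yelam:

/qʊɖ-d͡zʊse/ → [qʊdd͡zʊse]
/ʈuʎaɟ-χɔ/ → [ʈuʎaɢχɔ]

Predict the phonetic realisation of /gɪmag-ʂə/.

[gɪmaɖʂə]

The data show regressive place assimilation: /ɖ/ → [d] before /d͡z/; /ɟ/ → [ɢ] before /χ/. In each pair only place changes, matching the following consonant, while manner and voice stay constant.
The rule targets /g/ (voiced velar stop), which sits before the trigger /ʂ/ (retroflex).
A voiced retroflex stop is [ɖ], so the surface segment is [ɖ].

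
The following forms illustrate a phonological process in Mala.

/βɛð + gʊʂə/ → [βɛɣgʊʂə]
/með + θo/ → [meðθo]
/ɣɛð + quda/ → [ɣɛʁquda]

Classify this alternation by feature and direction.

regressive place assimilation

Underlying /ð/ is realised as [ɣ] next to /g/; /g/ itself does not change.
/ð/ is dental while /g/ is velar; the output [ɣ] is velar, matching the trigger — so the feature that spreads is place.
Manner and voice are unchanged, so the assimilation is partial, not total.
The same holds elsewhere in the data: /ð/ → [ʁ] before /q/ (dental → uvular, matching uvular) — only place changes, and always toward the following segment.
No alternation appears in [meðθo]: there the adjacent consonants already agree in place (/ð/ and /θ/ are both dental), so this form is consistent with the same rule.
The trigger is the following segment, so the direction is regressive (anticipatory).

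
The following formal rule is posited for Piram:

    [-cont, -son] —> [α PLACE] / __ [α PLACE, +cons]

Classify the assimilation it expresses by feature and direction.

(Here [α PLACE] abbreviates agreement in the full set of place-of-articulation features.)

The rule copies the place features (abbreviated [PLACE]) from the environment onto the target, so the assimilating feature is place.
Since the environment is written after the underscore, the trigger follows the target; the direction is regressive.

regressive place assimilation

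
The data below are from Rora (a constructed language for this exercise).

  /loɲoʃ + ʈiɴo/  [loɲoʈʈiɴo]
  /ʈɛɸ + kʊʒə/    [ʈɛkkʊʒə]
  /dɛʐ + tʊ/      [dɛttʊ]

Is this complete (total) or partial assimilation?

Underlying /ʃ/ is realised as [ʈ] next to /ʈ/; /ʈ/ itself does not change.
The output [ʈ] is identical to the trigger /ʈ/ — every feature (place, manner, voicing) has been copied — so this is total assimilation.
The remaining alternations confirm this: /ɸ/ → [k] before /k/; /ʐ/ → [t] before /t/ — in each case the output is a copy of the following consonant.

total assimilation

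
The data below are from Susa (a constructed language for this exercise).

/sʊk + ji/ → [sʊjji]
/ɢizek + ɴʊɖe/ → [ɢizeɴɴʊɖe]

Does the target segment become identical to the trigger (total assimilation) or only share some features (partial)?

Comparing underlying and surface forms, /k/ → [j] is the alternation; the neighbouring /j/ is constant.
The output [j] is identical to the trigger /j/ — every feature (place, manner, voicing) has been copied — so this is total assimilation.
The other form behaves the same way: /k/ → [ɴ] before /ɴ/ — in each case the output is a copy of the following consonant.

total assimilation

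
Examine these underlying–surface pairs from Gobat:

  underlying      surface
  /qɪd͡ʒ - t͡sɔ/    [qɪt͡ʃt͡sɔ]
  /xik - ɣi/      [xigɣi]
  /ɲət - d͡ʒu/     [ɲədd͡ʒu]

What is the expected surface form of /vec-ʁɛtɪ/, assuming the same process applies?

The data show regressive voicing assimilation: /d͡ʒ/ → [t͡ʃ] before /t͡s/; /k/ → [g] before /ɣ/; /t/ → [d] before /d͡ʒ/. In each pair only voicing changes, matching the following consonant, while place and manner stay constant.
/c/ is a voiceless palatal stop. The following trigger /ʁ/ is voiced, so /c/ must become voiced as well.
Changing only its voicing to voiced gives [ɟ] — the voiced palatal stop.

[veɟʁɛtɪ]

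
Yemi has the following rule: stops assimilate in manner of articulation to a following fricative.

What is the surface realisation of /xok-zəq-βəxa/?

[xoxzəχβəxa]

The rule targets /k/ (voiceless velar stop), which sits before the trigger /z/ (fricative).
A voiceless velar fricative is [x], so the surface segment is [x].
The same rule applies at the second boundary: /q/ → [χ] next to /β/.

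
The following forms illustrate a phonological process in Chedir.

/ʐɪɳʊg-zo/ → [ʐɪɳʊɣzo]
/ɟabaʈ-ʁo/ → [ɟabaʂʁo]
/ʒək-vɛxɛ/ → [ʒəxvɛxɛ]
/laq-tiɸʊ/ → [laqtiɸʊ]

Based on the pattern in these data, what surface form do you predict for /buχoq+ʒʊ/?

The data show regressive manner assimilation: /g/ → [ɣ] before /z/; /ʈ/ → [ʂ] before /ʁ/; /k/ → [x] before /v/. In each pair only manner changes, matching the following consonant, while place and voice stay constant.
No alternation appears in [laqtiɸʊ]: there the adjacent consonants already agree in manner (/q/ and /t/ are both stops), so this form is consistent with the same rule.
The rule targets /q/ (voiceless uvular stop), which sits before the trigger /ʒ/ (fricative).
The voiceless uvular fricative is [χ], so /q/ → [χ].

[buχoχʒʊ]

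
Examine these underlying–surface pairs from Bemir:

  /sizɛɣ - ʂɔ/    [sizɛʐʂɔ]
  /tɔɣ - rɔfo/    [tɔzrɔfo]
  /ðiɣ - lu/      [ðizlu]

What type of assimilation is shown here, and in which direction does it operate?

Underlying /ɣ/ is realised as [ʐ] next to /ʂ/; /ʂ/ itself does not change.
/ɣ/ is velar while /ʂ/ is retroflex; the output [ʐ] is retroflex, matching the trigger — so the feature that spreads is place.
Manner and voice are unchanged, so the assimilation is partial, not total.
Checking the remaining alternations: /ɣ/ → [z] before /r/ (velar → alveolar, matching alveolar); /ɣ/ → [z] before /l/ (velar → alveolar, matching alveolar) — only place changes, and always toward the following segment.
Since the segment that changes precedes the conditioning segment, the assimilation is regressive.

regressive place assimilation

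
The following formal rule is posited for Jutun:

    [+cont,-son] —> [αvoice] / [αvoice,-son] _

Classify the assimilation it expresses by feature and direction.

progressive voicing assimilation

The shared variable α links the value of [voice] on the target to the same value on the neighbouring segment, so voicing is the feature that assimilates.
Since the environment is written before the underscore, the trigger precedes the target; the direction is progressive.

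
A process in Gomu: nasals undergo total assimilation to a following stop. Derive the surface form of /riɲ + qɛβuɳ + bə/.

[riqqɛβubbə]

/ɲ/ is the segment targeted by the rule; it sits immediately before /q/, so it assimilates completely and surfaces as [q].
At the second juncture, /ɳ/ likewise becomes [b] adjacent to /b/.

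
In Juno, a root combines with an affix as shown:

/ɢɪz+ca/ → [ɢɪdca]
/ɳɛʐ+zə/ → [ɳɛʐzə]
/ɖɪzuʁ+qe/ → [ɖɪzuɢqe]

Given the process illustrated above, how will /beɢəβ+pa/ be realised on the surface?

The data show regressive manner assimilation: /z/ → [d] before /c/; /ʁ/ → [ɢ] before /q/. In each pair only manner changes, matching the following consonant, while place and voice stay constant.
Nothing changes in [ɳɛʐzə]: there the adjacent consonants already agree in manner (/ʐ/ and /z/ are both fricatives), so this form is consistent with the same rule.
/β/ is a voiced bilabial fricative. The following trigger /p/ is a stop, so /β/ must become a stop as well.
Changing only its manner to stop gives [b] — the voiced bilabial stop.

[beɢəbpa]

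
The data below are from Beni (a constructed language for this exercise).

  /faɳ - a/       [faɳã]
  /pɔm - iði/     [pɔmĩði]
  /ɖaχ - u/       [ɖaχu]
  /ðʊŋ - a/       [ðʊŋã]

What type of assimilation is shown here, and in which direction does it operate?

The vowel /a/ surfaces as nasalised [ã] next to the preceding nasal /ɳ/ — it has acquired the [+nasal] feature of its neighbour.
Likewise in the remaining data: /i/ → [ĩ] after /m/; /a/ → [ã] after /ŋ/ — each time a vowel is nasalised next to a preceding nasal.
No change occurs in [ɖaχu] because the vowel at the boundary is adjacent to an oral consonant, not a nasal (/u/ next to /χ/).
Because the conditioning nasal is to the left of the vowel that changes, the process is progressive (perseverative).

progressive nasality assimilation (vowel nasalisation)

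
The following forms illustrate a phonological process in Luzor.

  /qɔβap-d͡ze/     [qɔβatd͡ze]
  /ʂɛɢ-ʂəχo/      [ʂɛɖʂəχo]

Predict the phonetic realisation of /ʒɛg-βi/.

[ʒɛbβi]

The data show regressive place assimilation: /p/ → [t] before /d͡z/; /ɢ/ → [ɖ] before /ʂ/. In each pair only place changes, matching the following consonant, while manner and voice stay constant.
/g/ is a voiced velar stop. The following trigger /β/ is bilabial, so /g/ must become bilabial as well.
Changing only its place to bilabial gives [b] — the voiced bilabial stop.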